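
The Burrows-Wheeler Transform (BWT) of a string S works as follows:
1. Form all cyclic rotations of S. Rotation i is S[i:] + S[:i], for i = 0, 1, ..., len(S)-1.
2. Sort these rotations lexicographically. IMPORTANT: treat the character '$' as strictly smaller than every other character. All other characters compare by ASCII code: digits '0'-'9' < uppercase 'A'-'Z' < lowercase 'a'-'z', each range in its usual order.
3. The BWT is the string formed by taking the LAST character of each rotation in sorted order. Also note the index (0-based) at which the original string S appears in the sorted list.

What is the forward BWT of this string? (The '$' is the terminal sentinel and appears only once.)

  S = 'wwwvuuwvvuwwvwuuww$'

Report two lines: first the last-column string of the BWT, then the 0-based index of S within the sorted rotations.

Answer: wvwuuvwvwwwvwuwuwu$
18

Derivation:
All 19 rotations (rotation i = S[i:]+S[:i]):
  rot[0] = wwwvuuwvvuwwvwuuww$
  rot[1] = wwvuuwvvuwwvwuuww$w
  rot[2] = wvuuwvvuwwvwuuww$ww
  rot[3] = vuuwvvuwwvwuuww$www
  rot[4] = uuwvvuwwvwuuww$wwwv
  rot[5] = uwvvuwwvwuuww$wwwvu
  rot[6] = wvvuwwvwuuww$wwwvuu
  rot[7] = vvuwwvwuuww$wwwvuuw
  rot[8] = vuwwvwuuww$wwwvuuwv
  rot[9] = uwwvwuuww$wwwvuuwvv
  rot[10] = wwvwuuww$wwwvuuwvvu
  rot[11] = wvwuuww$wwwvuuwvvuw
  rot[12] = vwuuww$wwwvuuwvvuww
  rot[13] = wuuww$wwwvuuwvvuwwv
  rot[14] = uuww$wwwvuuwvvuwwvw
  rot[15] = uww$wwwvuuwvvuwwvwu
  rot[16] = ww$wwwvuuwvvuwwvwuu
  rot[17] = w$wwwvuuwvvuwwvwuuw
  rot[18] = $wwwvuuwvvuwwvwuuww
Sorted (with $ < everything):
  sorted[0] = $wwwvuuwvvuwwvwuuww  (last char: 'w')
  sorted[1] = uuwvvuwwvwuuww$wwwv  (last char: 'v')
  sorted[2] = uuww$wwwvuuwvvuwwvw  (last char: 'w')
  sorted[3] = uwvvuwwvwuuww$wwwvu  (last char: 'u')
  sorted[4] = uww$wwwvuuwvvuwwvwu  (last char: 'u')
  sorted[5] = uwwvwuuww$wwwvuuwvv  (last char: 'v')
  sorted[6] = vuuwvvuwwvwuuww$www  (last char: 'w')
  sorted[7] = vuwwvwuuww$wwwvuuwv  (last char: 'v')
  sorted[8] = vvuwwvwuuww$wwwvuuw  (last char: 'w')
  sorted[9] = vwuuww$wwwvuuwvvuww  (last char: 'w')
  sorted[10] = w$wwwvuuwvvuwwvwuuw  (last char: 'w')
  sorted[11] = wuuww$wwwvuuwvvuwwv  (last char: 'v')
  sorted[12] = wvuuwvvuwwvwuuww$ww  (last char: 'w')
  sorted[13] = wvvuwwvwuuww$wwwvuu  (last char: 'u')
  sorted[14] = wvwuuww$wwwvuuwvvuw  (last char: 'w')
  sorted[15] = ww$wwwvuuwvvuwwvwuu  (last char: 'u')
  sorted[16] = wwvuuwvvuwwvwuuww$w  (last char: 'w')
  sorted[17] = wwvwuuww$wwwvuuwvvu  (last char: 'u')
  sorted[18] = wwwvuuwvvuwwvwuuww$  (last char: '$')
Last column: wvwuuvwvwwwvwuwuwu$
Original string S is at sorted index 18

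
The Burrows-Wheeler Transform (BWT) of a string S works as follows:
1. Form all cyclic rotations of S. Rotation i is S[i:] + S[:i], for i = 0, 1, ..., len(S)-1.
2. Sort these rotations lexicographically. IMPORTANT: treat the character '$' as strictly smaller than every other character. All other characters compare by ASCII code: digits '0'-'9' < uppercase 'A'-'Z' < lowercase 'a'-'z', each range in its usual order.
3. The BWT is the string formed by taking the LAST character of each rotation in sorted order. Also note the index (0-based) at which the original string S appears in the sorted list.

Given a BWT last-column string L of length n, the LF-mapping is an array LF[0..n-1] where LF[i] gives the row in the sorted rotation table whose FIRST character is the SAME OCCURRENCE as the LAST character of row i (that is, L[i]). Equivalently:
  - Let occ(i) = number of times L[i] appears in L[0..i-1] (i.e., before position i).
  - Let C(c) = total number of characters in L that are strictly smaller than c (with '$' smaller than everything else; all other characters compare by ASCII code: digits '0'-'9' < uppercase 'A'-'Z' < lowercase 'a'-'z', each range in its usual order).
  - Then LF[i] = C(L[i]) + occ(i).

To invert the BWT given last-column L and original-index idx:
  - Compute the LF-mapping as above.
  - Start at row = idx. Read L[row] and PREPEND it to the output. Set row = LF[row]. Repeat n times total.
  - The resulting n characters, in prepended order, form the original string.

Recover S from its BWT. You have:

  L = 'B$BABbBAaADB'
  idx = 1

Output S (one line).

Answer: AADaBbBABBB$

Derivation:
LF mapping: 4 0 5 1 6 11 7 2 10 3 9 8
Walk LF starting at row 1, prepending L[row]:
  step 1: row=1, L[1]='$', prepend. Next row=LF[1]=0
  step 2: row=0, L[0]='B', prepend. Next row=LF[0]=4
  step 3: row=4, L[4]='B', prepend. Next row=LF[4]=6
  step 4: row=6, L[6]='B', prepend. Next row=LF[6]=7
  step 5: row=7, L[7]='A', prepend. Next row=LF[7]=2
  step 6: row=2, L[2]='B', prepend. Next row=LF[2]=5
  step 7: row=5, L[5]='b', prepend. Next row=LF[5]=11
  step 8: row=11, L[11]='B', prepend. Next row=LF[11]=8
  step 9: row=8, L[8]='a', prepend. Next row=LF[8]=10
  step 10: row=10, L[10]='D', prepend. Next row=LF[10]=9
  step 11: row=9, L[9]='A', prepend. Next row=LF[9]=3
  step 12: row=3, L[3]='A', prepend. Next row=LF[3]=1
Reversed output: AADaBbBABBB$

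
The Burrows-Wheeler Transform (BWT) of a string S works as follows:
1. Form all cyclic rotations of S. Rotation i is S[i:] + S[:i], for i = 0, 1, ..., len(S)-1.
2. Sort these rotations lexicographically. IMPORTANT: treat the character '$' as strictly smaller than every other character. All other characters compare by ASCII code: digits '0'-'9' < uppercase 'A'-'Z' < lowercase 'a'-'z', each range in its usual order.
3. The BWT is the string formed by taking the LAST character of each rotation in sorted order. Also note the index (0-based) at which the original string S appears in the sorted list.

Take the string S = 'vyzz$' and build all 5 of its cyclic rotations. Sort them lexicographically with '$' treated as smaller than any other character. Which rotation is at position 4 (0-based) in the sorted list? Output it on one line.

All 5 rotations (rotation i = S[i:]+S[:i]):
  rot[0] = vyzz$
  rot[1] = yzz$v
  rot[2] = zz$vy
  rot[3] = z$vyz
  rot[4] = $vyzz
Sorted (with $ < everything):
  sorted[0] = $vyzz
  sorted[1] = vyzz$
  sorted[2] = yzz$v
  sorted[3] = z$vyz
  sorted[4] = zz$vy
sorted[4] = zz$vy

Answer: zz$vy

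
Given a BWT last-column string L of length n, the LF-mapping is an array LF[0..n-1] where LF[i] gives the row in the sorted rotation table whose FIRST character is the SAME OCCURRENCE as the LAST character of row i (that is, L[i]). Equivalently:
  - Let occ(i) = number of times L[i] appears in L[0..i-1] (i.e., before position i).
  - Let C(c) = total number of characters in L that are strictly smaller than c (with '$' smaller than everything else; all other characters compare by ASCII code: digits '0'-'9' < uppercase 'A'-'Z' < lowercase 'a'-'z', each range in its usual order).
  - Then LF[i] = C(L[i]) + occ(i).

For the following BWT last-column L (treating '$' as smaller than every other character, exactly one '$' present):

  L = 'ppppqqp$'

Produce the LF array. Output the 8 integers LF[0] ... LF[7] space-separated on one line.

Answer: 1 2 3 4 6 7 5 0

Derivation:
Char counts: '$':1, 'p':5, 'q':2
C (first-col start): C('$')=0, C('p')=1, C('q')=6
L[0]='p': occ=0, LF[0]=C('p')+0=1+0=1
L[1]='p': occ=1, LF[1]=C('p')+1=1+1=2
L[2]='p': occ=2, LF[2]=C('p')+2=1+2=3
L[3]='p': occ=3, LF[3]=C('p')+3=1+3=4
L[4]='q': occ=0, LF[4]=C('q')+0=6+0=6
L[5]='q': occ=1, LF[5]=C('q')+1=6+1=7
L[6]='p': occ=4, LF[6]=C('p')+4=1+4=5
L[7]='$': occ=0, LF[7]=C('$')+0=0+0=0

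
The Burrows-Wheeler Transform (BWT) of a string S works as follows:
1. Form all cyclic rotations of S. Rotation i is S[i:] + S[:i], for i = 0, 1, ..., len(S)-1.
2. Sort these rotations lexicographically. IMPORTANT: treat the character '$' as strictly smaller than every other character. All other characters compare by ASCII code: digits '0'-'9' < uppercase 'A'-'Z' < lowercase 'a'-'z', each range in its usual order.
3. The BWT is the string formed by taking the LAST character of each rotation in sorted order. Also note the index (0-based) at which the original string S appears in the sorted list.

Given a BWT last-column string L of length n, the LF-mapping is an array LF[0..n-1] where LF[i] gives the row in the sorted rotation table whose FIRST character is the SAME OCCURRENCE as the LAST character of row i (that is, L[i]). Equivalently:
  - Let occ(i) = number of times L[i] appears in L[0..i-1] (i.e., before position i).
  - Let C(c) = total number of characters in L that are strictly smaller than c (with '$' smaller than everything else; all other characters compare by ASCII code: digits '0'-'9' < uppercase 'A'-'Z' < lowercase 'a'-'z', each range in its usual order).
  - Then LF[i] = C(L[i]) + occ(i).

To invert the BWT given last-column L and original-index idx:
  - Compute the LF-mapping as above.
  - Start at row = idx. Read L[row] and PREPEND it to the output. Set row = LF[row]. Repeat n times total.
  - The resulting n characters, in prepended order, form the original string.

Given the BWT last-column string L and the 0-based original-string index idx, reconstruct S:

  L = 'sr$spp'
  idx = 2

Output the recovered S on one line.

Answer: psrps$

Derivation:
LF mapping: 4 3 0 5 1 2
Walk LF starting at row 2, prepending L[row]:
  step 1: row=2, L[2]='$', prepend. Next row=LF[2]=0
  step 2: row=0, L[0]='s', prepend. Next row=LF[0]=4
  step 3: row=4, L[4]='p', prepend. Next row=LF[4]=1
  step 4: row=1, L[1]='r', prepend. Next row=LF[1]=3
  step 5: row=3, L[3]='s', prepend. Next row=LF[3]=5
  step 6: row=5, L[5]='p', prepend. Next row=LF[5]=2
Reversed output: psrps$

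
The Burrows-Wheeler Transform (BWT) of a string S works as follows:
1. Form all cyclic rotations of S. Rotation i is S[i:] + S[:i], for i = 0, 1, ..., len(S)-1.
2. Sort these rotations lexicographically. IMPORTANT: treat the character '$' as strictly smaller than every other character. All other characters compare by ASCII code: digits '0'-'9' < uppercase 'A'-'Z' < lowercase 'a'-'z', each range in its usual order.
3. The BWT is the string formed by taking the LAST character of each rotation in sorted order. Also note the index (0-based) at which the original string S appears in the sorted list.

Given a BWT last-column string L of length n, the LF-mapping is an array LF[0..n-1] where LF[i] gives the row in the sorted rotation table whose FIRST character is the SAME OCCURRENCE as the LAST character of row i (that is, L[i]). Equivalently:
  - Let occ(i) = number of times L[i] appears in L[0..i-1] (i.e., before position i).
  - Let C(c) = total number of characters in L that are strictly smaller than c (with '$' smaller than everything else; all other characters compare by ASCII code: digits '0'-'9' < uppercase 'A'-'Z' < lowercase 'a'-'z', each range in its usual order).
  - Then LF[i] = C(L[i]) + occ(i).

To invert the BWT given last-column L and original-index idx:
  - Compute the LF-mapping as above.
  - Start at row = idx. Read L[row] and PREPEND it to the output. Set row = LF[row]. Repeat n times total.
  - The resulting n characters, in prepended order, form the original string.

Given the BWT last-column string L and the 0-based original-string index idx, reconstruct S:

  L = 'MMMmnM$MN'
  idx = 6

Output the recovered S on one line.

Answer: NnMMmMMM$

Derivation:
LF mapping: 1 2 3 7 8 4 0 5 6
Walk LF starting at row 6, prepending L[row]:
  step 1: row=6, L[6]='$', prepend. Next row=LF[6]=0
  step 2: row=0, L[0]='M', prepend. Next row=LF[0]=1
  step 3: row=1, L[1]='M', prepend. Next row=LF[1]=2
  step 4: row=2, L[2]='M', prepend. Next row=LF[2]=3
  step 5: row=3, L[3]='m', prepend. Next row=LF[3]=7
  step 6: row=7, L[7]='M', prepend. Next row=LF[7]=5
  step 7: row=5, L[5]='M', prepend. Next row=LF[5]=4
  step 8: row=4, L[4]='n', prepend. Next row=LF[4]=8
  step 9: row=8, L[8]='N', prepend. Next row=LF[8]=6
Reversed output: NnMMmMMM$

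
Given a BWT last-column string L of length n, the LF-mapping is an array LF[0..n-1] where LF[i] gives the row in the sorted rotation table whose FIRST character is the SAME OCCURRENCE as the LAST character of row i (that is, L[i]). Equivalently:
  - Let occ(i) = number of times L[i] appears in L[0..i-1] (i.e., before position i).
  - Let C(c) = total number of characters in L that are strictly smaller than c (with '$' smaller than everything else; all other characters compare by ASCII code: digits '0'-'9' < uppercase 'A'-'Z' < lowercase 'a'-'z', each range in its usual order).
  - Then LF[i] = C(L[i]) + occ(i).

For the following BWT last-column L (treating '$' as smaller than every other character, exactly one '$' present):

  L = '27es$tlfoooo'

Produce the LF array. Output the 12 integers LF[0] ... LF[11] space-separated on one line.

Answer: 1 2 3 10 0 11 5 4 6 7 8 9

Derivation:
Char counts: '$':1, '2':1, '7':1, 'e':1, 'f':1, 'l':1, 'o':4, 's':1, 't':1
C (first-col start): C('$')=0, C('2')=1, C('7')=2, C('e')=3, C('f')=4, C('l')=5, C('o')=6, C('s')=10, C('t')=11
L[0]='2': occ=0, LF[0]=C('2')+0=1+0=1
L[1]='7': occ=0, LF[1]=C('7')+0=2+0=2
L[2]='e': occ=0, LF[2]=C('e')+0=3+0=3
L[3]='s': occ=0, LF[3]=C('s')+0=10+0=10
L[4]='$': occ=0, LF[4]=C('$')+0=0+0=0
L[5]='t': occ=0, LF[5]=C('t')+0=11+0=11
L[6]='l': occ=0, LF[6]=C('l')+0=5+0=5
L[7]='f': occ=0, LF[7]=C('f')+0=4+0=4
L[8]='o': occ=0, LF[8]=C('o')+0=6+0=6
L[9]='o': occ=1, LF[9]=C('o')+1=6+1=7
L[10]='o': occ=2, LF[10]=C('o')+2=6+2=8
L[11]='o': occ=3, LF[11]=C('o')+3=6+3=9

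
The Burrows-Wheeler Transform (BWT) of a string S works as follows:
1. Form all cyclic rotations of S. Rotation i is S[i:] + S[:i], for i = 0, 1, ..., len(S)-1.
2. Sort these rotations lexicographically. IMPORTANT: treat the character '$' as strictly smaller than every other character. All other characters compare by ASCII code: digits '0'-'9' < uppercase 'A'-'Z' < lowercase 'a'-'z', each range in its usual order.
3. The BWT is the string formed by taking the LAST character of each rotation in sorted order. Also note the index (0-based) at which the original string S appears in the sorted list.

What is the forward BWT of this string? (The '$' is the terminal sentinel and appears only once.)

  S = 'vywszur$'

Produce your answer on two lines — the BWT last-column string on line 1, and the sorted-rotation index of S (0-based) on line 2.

Answer: ruwz$yvs
4

Derivation:
All 8 rotations (rotation i = S[i:]+S[:i]):
  rot[0] = vywszur$
  rot[1] = ywszur$v
  rot[2] = wszur$vy
  rot[3] = szur$vyw
  rot[4] = zur$vyws
  rot[5] = ur$vywsz
  rot[6] = r$vywszu
  rot[7] = $vywszur
Sorted (with $ < everything):
  sorted[0] = $vywszur  (last char: 'r')
  sorted[1] = r$vywszu  (last char: 'u')
  sorted[2] = szur$vyw  (last char: 'w')
  sorted[3] = ur$vywsz  (last char: 'z')
  sorted[4] = vywszur$  (last char: '$')
  sorted[5] = wszur$vy  (last char: 'y')
  sorted[6] = ywszur$v  (last char: 'v')
  sorted[7] = zur$vyws  (last char: 's')
Last column: ruwz$yvs
Original string S is at sorted index 4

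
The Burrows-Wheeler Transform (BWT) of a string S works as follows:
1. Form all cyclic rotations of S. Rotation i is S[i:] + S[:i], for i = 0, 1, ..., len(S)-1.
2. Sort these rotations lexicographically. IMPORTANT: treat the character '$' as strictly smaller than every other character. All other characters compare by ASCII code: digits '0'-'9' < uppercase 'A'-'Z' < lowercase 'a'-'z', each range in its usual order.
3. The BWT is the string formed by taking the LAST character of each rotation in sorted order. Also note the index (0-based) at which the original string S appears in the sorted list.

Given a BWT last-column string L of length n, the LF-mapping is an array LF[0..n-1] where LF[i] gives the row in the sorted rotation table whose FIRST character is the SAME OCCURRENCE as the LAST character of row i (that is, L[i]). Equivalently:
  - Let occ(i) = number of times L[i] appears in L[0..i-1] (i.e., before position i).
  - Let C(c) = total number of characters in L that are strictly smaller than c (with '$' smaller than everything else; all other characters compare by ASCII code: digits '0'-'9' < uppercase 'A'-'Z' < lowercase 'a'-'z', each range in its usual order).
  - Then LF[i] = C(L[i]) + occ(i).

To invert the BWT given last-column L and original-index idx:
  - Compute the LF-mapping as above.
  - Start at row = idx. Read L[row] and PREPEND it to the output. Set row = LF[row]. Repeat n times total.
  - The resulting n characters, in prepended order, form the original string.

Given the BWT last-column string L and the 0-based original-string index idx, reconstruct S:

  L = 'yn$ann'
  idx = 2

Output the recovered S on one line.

Answer: nanny$

Derivation:
LF mapping: 5 2 0 1 3 4
Walk LF starting at row 2, prepending L[row]:
  step 1: row=2, L[2]='$', prepend. Next row=LF[2]=0
  step 2: row=0, L[0]='y', prepend. Next row=LF[0]=5
  step 3: row=5, L[5]='n', prepend. Next row=LF[5]=4
  step 4: row=4, L[4]='n', prepend. Next row=LF[4]=3
  step 5: row=3, L[3]='a', prepend. Next row=LF[3]=1
  step 6: row=1, L[1]='n', prepend. Next row=LF[1]=2
Reversed output: nanny$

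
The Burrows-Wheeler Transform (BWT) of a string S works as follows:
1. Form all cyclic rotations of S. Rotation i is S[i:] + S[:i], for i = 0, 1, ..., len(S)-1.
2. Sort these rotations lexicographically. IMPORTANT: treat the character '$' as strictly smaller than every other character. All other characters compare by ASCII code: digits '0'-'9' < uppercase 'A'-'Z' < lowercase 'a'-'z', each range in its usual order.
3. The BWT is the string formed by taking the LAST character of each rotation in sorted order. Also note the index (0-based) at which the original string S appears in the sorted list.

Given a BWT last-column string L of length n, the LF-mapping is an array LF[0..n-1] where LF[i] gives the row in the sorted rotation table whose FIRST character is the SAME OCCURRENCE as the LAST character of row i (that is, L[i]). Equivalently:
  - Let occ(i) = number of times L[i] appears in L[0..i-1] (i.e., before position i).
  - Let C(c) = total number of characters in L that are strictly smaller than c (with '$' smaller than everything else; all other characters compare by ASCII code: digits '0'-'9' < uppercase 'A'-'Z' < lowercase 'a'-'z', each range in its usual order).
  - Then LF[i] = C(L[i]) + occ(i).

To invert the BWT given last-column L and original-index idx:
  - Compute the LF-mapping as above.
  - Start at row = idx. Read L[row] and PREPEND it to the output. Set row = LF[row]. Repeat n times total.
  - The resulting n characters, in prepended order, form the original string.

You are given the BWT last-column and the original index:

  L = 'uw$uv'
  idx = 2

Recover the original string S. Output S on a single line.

Answer: uvwu$

Derivation:
LF mapping: 1 4 0 2 3
Walk LF starting at row 2, prepending L[row]:
  step 1: row=2, L[2]='$', prepend. Next row=LF[2]=0
  step 2: row=0, L[0]='u', prepend. Next row=LF[0]=1
  step 3: row=1, L[1]='w', prepend. Next row=LF[1]=4
  step 4: row=4, L[4]='v', prepend. Next row=LF[4]=3
  step 5: row=3, L[3]='u', prepend. Next row=LF[3]=2
Reversed output: uvwu$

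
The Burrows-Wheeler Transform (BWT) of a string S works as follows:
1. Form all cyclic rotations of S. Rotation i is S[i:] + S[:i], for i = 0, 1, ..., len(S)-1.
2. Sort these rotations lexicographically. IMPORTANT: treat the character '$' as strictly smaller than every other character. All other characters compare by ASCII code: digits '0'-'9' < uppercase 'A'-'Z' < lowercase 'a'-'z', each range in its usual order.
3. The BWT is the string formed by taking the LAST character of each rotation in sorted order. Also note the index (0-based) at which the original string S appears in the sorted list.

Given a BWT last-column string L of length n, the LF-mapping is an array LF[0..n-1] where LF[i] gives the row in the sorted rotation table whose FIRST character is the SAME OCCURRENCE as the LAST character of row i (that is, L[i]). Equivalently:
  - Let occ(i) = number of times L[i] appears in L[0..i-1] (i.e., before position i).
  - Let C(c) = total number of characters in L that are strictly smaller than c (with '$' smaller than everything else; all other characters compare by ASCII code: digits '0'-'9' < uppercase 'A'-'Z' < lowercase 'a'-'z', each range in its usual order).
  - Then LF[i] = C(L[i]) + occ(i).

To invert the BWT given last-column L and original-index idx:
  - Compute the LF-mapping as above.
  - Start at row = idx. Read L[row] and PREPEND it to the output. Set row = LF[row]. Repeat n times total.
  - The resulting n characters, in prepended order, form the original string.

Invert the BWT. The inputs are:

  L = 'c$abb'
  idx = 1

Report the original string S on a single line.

Answer: abbc$

Derivation:
LF mapping: 4 0 1 2 3
Walk LF starting at row 1, prepending L[row]:
  step 1: row=1, L[1]='$', prepend. Next row=LF[1]=0
  step 2: row=0, L[0]='c', prepend. Next row=LF[0]=4
  step 3: row=4, L[4]='b', prepend. Next row=LF[4]=3
  step 4: row=3, L[3]='b', prepend. Next row=LF[3]=2
  step 5: row=2, L[2]='a', prepend. Next row=LF[2]=1
Reversed output: abbc$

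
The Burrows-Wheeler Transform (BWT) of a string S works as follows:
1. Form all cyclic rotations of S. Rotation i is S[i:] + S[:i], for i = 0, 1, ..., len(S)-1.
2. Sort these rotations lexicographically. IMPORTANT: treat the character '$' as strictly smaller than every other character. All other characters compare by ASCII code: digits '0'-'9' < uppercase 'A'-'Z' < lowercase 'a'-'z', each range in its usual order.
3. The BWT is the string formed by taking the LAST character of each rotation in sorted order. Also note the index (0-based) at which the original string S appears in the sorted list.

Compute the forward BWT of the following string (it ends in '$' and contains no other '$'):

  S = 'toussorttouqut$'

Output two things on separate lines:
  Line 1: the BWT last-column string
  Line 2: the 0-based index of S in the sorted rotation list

All 15 rotations (rotation i = S[i:]+S[:i]):
  rot[0] = toussorttouqut$
  rot[1] = oussorttouqut$t
  rot[2] = ussorttouqut$to
  rot[3] = ssorttouqut$tou
  rot[4] = sorttouqut$tous
  rot[5] = orttouqut$touss
  rot[6] = rttouqut$tousso
  rot[7] = ttouqut$toussor
  rot[8] = touqut$toussort
  rot[9] = ouqut$toussortt
  rot[10] = uqut$toussortto
  rot[11] = qut$toussorttou
  rot[12] = ut$toussorttouq
  rot[13] = t$toussorttouqu
  rot[14] = $toussorttouqut
Sorted (with $ < everything):
  sorted[0] = $toussorttouqut  (last char: 't')
  sorted[1] = orttouqut$touss  (last char: 's')
  sorted[2] = ouqut$toussortt  (last char: 't')
  sorted[3] = oussorttouqut$t  (last char: 't')
  sorted[4] = qut$toussorttou  (last char: 'u')
  sorted[5] = rttouqut$tousso  (last char: 'o')
  sorted[6] = sorttouqut$tous  (last char: 's')
  sorted[7] = ssorttouqut$tou  (last char: 'u')
  sorted[8] = t$toussorttouqu  (last char: 'u')
  sorted[9] = touqut$toussort  (last char: 't')
  sorted[10] = toussorttouqut$  (last char: '$')
  sorted[11] = ttouqut$toussor  (last char: 'r')
  sorted[12] = uqut$toussortto  (last char: 'o')
  sorted[13] = ussorttouqut$to  (last char: 'o')
  sorted[14] = ut$toussorttouq  (last char: 'q')
Last column: tsttuosuut$rooq
Original string S is at sorted index 10

Answer: tsttuosuut$rooq
10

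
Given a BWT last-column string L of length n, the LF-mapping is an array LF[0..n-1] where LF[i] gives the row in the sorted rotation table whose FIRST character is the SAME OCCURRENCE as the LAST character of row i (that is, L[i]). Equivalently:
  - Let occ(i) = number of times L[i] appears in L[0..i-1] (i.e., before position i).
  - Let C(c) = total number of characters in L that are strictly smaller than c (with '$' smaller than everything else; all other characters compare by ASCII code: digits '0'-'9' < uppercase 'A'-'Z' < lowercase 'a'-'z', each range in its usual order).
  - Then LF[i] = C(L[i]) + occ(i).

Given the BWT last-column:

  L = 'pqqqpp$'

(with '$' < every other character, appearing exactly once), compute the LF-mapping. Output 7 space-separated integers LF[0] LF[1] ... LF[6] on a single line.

Char counts: '$':1, 'p':3, 'q':3
C (first-col start): C('$')=0, C('p')=1, C('q')=4
L[0]='p': occ=0, LF[0]=C('p')+0=1+0=1
L[1]='q': occ=0, LF[1]=C('q')+0=4+0=4
L[2]='q': occ=1, LF[2]=C('q')+1=4+1=5
L[3]='q': occ=2, LF[3]=C('q')+2=4+2=6
L[4]='p': occ=1, LF[4]=C('p')+1=1+1=2
L[5]='p': occ=2, LF[5]=C('p')+2=1+2=3
L[6]='$': occ=0, LF[6]=C('$')+0=0+0=0

Answer: 1 4 5 6 2 3 0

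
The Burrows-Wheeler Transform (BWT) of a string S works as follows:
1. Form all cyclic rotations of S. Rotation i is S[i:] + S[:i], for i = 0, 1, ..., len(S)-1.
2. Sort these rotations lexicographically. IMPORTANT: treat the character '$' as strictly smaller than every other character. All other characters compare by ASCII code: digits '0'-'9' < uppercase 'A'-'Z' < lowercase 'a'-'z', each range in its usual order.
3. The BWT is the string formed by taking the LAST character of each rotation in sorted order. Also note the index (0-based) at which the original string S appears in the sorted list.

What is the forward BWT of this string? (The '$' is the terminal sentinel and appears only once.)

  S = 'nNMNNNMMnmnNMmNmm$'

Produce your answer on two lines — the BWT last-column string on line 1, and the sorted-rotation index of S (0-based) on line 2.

Answer: mNNNMNnnNMmmMNn$mM
15

Derivation:
All 18 rotations (rotation i = S[i:]+S[:i]):
  rot[0] = nNMNNNMMnmnNMmNmm$
  rot[1] = NMNNNMMnmnNMmNmm$n
  rot[2] = MNNNMMnmnNMmNmm$nN
  rot[3] = NNNMMnmnNMmNmm$nNM
  rot[4] = NNMMnmnNMmNmm$nNMN
  rot[5] = NMMnmnNMmNmm$nNMNN
  rot[6] = MMnmnNMmNmm$nNMNNN
  rot[7] = MnmnNMmNmm$nNMNNNM
  rot[8] = nmnNMmNmm$nNMNNNMM
  rot[9] = mnNMmNmm$nNMNNNMMn
  rot[10] = nNMmNmm$nNMNNNMMnm
  rot[11] = NMmNmm$nNMNNNMMnmn
  rot[12] = MmNmm$nNMNNNMMnmnN
  rot[13] = mNmm$nNMNNNMMnmnNM
  rot[14] = Nmm$nNMNNNMMnmnNMm
  rot[15] = mm$nNMNNNMMnmnNMmN
  rot[16] = m$nNMNNNMMnmnNMmNm
  rot[17] = $nNMNNNMMnmnNMmNmm
Sorted (with $ < everything):
  sorted[0] = $nNMNNNMMnmnNMmNmm  (last char: 'm')
  sorted[1] = MMnmnNMmNmm$nNMNNN  (last char: 'N')
  sorted[2] = MNNNMMnmnNMmNmm$nN  (last char: 'N')
  sorted[3] = MmNmm$nNMNNNMMnmnN  (last char: 'N')
  sorted[4] = MnmnNMmNmm$nNMNNNM  (last char: 'M')
  sorted[5] = NMMnmnNMmNmm$nNMNN  (last char: 'N')
  sorted[6] = NMNNNMMnmnNMmNmm$n  (last char: 'n')
  sorted[7] = NMmNmm$nNMNNNMMnmn  (last char: 'n')
  sorted[8] = NNMMnmnNMmNmm$nNMN  (last char: 'N')
  sorted[9] = NNNMMnmnNMmNmm$nNM  (last char: 'M')
  sorted[10] = Nmm$nNMNNNMMnmnNMm  (last char: 'm')
  sorted[11] = m$nNMNNNMMnmnNMmNm  (last char: 'm')
  sorted[12] = mNmm$nNMNNNMMnmnNM  (last char: 'M')
  sorted[13] = mm$nNMNNNMMnmnNMmN  (last char: 'N')
  sorted[14] = mnNMmNmm$nNMNNNMMn  (last char: 'n')
  sorted[15] = nNMNNNMMnmnNMmNmm$  (last char: '$')
  sorted[16] = nNMmNmm$nNMNNNMMnm  (last char: 'm')
  sorted[17] = nmnNMmNmm$nNMNNNMM  (last char: 'M')
Last column: mNNNMNnnNMmmMNn$mM
Original string S is at sorted index 15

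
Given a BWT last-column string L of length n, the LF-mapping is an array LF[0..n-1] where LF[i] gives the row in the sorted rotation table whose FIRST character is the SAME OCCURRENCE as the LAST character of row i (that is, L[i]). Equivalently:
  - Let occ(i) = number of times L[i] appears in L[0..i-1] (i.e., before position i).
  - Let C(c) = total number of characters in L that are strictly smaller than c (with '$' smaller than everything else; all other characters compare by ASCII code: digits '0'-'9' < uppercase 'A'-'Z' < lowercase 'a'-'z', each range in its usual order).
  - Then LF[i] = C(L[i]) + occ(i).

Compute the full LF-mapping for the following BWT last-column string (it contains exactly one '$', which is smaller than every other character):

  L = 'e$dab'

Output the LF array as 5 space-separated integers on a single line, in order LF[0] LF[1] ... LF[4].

Char counts: '$':1, 'a':1, 'b':1, 'd':1, 'e':1
C (first-col start): C('$')=0, C('a')=1, C('b')=2, C('d')=3, C('e')=4
L[0]='e': occ=0, LF[0]=C('e')+0=4+0=4
L[1]='$': occ=0, LF[1]=C('$')+0=0+0=0
L[2]='d': occ=0, LF[2]=C('d')+0=3+0=3
L[3]='a': occ=0, LF[3]=C('a')+0=1+0=1
L[4]='b': occ=0, LF[4]=C('b')+0=2+0=2

Answer: 4 0 3 1 2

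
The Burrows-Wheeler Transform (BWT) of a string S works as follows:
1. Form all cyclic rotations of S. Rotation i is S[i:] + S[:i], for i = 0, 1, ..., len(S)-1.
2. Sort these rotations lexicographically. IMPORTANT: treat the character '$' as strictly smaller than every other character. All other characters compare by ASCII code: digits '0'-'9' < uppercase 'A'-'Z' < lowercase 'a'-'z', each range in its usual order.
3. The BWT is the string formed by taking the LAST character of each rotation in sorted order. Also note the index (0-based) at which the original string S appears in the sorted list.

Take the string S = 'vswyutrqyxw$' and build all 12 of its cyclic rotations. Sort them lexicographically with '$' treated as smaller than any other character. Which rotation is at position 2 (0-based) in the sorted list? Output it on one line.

All 12 rotations (rotation i = S[i:]+S[:i]):
  rot[0] = vswyutrqyxw$
  rot[1] = swyutrqyxw$v
  rot[2] = wyutrqyxw$vs
  rot[3] = yutrqyxw$vsw
  rot[4] = utrqyxw$vswy
  rot[5] = trqyxw$vswyu
  rot[6] = rqyxw$vswyut
  rot[7] = qyxw$vswyutr
  rot[8] = yxw$vswyutrq
  rot[9] = xw$vswyutrqy
  rot[10] = w$vswyutrqyx
  rot[11] = $vswyutrqyxw
Sorted (with $ < everything):
  sorted[0] = $vswyutrqyxw
  sorted[1] = qyxw$vswyutr
  sorted[2] = rqyxw$vswyut
  sorted[3] = swyutrqyxw$v
  sorted[4] = trqyxw$vswyu
  sorted[5] = utrqyxw$vswy
  sorted[6] = vswyutrqyxw$
  sorted[7] = w$vswyutrqyx
  sorted[8] = wyutrqyxw$vs
  sorted[9] = xw$vswyutrqy
  sorted[10] = yutrqyxw$vsw
  sorted[11] = yxw$vswyutrq
sorted[2] = rqyxw$vswyut

Answer: rqyxw$vswyut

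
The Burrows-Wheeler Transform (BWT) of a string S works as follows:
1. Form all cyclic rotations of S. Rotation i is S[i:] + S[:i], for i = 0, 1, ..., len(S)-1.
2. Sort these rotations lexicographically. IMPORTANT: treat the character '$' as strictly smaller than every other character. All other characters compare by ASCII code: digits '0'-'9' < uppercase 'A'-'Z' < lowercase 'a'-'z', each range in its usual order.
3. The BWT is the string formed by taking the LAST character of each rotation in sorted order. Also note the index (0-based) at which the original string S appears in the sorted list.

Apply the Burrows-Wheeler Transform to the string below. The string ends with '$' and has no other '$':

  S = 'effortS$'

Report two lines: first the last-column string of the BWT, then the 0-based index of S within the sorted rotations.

Answer: St$effor
2

Derivation:
All 8 rotations (rotation i = S[i:]+S[:i]):
  rot[0] = effortS$
  rot[1] = ffortS$e
  rot[2] = fortS$ef
  rot[3] = ortS$eff
  rot[4] = rtS$effo
  rot[5] = tS$effor
  rot[6] = S$effort
  rot[7] = $effortS
Sorted (with $ < everything):
  sorted[0] = $effortS  (last char: 'S')
  sorted[1] = S$effort  (last char: 't')
  sorted[2] = effortS$  (last char: '$')
  sorted[3] = ffortS$e  (last char: 'e')
  sorted[4] = fortS$ef  (last char: 'f')
  sorted[5] = ortS$eff  (last char: 'f')
  sorted[6] = rtS$effo  (last char: 'o')
  sorted[7] = tS$effor  (last char: 'r')
Last column: St$effor
Original string S is at sorted index 2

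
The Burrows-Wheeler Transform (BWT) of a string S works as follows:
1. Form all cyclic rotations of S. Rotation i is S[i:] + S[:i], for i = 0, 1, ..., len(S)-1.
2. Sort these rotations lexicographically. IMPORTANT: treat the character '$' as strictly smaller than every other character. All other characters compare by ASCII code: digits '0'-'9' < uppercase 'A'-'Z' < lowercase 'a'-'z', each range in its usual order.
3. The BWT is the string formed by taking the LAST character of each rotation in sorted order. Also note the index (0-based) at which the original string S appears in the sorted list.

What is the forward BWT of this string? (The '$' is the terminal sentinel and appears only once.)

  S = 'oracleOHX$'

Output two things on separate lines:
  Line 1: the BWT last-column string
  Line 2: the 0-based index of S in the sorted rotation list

Answer: XOeHralc$o
8

Derivation:
All 10 rotations (rotation i = S[i:]+S[:i]):
  rot[0] = oracleOHX$
  rot[1] = racleOHX$o
  rot[2] = acleOHX$or
  rot[3] = cleOHX$ora
  rot[4] = leOHX$orac
  rot[5] = eOHX$oracl
  rot[6] = OHX$oracle
  rot[7] = HX$oracleO
  rot[8] = X$oracleOH
  rot[9] = $oracleOHX
Sorted (with $ < everything):
  sorted[0] = $oracleOHX  (last char: 'X')
  sorted[1] = HX$oracleO  (last char: 'O')
  sorted[2] = OHX$oracle  (last char: 'e')
  sorted[3] = X$oracleOH  (last char: 'H')
  sorted[4] = acleOHX$or  (last char: 'r')
  sorted[5] = cleOHX$ora  (last char: 'a')
  sorted[6] = eOHX$oracl  (last char: 'l')
  sorted[7] = leOHX$orac  (last char: 'c')
  sorted[8] = oracleOHX$  (last char: '$')
  sorted[9] = racleOHX$o  (last char: 'o')
Last column: XOeHralc$o
Original string S is at sorted index 8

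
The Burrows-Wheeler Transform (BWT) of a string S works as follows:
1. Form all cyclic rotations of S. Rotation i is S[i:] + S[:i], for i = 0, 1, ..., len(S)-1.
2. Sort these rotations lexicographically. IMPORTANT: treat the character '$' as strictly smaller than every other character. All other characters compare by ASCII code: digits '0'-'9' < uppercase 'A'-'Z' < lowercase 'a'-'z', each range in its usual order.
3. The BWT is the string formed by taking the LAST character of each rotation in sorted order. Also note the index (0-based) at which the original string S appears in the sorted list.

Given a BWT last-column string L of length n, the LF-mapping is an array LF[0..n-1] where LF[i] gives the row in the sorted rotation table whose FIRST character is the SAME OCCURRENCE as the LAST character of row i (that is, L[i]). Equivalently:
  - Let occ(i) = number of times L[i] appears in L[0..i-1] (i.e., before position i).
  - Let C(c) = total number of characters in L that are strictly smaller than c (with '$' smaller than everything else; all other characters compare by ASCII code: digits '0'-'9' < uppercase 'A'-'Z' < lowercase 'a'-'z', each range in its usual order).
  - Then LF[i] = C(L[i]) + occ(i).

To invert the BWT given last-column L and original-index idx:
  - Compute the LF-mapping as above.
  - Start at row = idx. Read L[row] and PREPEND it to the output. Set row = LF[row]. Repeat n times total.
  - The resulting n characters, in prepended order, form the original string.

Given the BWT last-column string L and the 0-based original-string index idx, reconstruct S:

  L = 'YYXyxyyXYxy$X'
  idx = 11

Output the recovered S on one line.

LF mapping: 4 5 1 9 7 10 11 2 6 8 12 0 3
Walk LF starting at row 11, prepending L[row]:
  step 1: row=11, L[11]='$', prepend. Next row=LF[11]=0
  step 2: row=0, L[0]='Y', prepend. Next row=LF[0]=4
  step 3: row=4, L[4]='x', prepend. Next row=LF[4]=7
  step 4: row=7, L[7]='X', prepend. Next row=LF[7]=2
  step 5: row=2, L[2]='X', prepend. Next row=LF[2]=1
  step 6: row=1, L[1]='Y', prepend. Next row=LF[1]=5
  step 7: row=5, L[5]='y', prepend. Next row=LF[5]=10
  step 8: row=10, L[10]='y', prepend. Next row=LF[10]=12
  step 9: row=12, L[12]='X', prepend. Next row=LF[12]=3
  step 10: row=3, L[3]='y', prepend. Next row=LF[3]=9
  step 11: row=9, L[9]='x', prepend. Next row=LF[9]=8
  step 12: row=8, L[8]='Y', prepend. Next row=LF[8]=6
  step 13: row=6, L[6]='y', prepend. Next row=LF[6]=11
Reversed output: yYxyXyyYXXxY$

Answer: yYxyXyyYXXxY$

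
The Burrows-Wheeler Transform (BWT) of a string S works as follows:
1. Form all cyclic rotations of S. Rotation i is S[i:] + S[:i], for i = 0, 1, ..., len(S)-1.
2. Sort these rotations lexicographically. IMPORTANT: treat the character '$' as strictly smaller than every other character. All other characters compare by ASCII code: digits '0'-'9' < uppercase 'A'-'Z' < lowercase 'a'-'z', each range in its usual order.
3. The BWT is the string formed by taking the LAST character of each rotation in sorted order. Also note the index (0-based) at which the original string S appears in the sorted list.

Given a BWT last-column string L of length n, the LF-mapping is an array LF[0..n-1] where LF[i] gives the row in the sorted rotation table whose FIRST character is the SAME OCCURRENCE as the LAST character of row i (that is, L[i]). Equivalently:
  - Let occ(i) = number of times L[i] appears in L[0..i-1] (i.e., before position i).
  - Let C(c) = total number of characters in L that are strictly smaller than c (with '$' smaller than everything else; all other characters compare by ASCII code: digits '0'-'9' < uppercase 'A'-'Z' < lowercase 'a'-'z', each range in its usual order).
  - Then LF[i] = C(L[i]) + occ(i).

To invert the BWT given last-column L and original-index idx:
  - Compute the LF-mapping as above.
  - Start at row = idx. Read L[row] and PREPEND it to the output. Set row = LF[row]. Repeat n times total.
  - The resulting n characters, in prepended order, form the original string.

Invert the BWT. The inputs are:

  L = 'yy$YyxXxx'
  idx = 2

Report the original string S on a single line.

LF mapping: 6 7 0 2 8 3 1 4 5
Walk LF starting at row 2, prepending L[row]:
  step 1: row=2, L[2]='$', prepend. Next row=LF[2]=0
  step 2: row=0, L[0]='y', prepend. Next row=LF[0]=6
  step 3: row=6, L[6]='X', prepend. Next row=LF[6]=1
  step 4: row=1, L[1]='y', prepend. Next row=LF[1]=7
  step 5: row=7, L[7]='x', prepend. Next row=LF[7]=4
  step 6: row=4, L[4]='y', prepend. Next row=LF[4]=8
  step 7: row=8, L[8]='x', prepend. Next row=LF[8]=5
  step 8: row=5, L[5]='x', prepend. Next row=LF[5]=3
  step 9: row=3, L[3]='Y', prepend. Next row=LF[3]=2
Reversed output: YxxyxyXy$

Answer: YxxyxyXy$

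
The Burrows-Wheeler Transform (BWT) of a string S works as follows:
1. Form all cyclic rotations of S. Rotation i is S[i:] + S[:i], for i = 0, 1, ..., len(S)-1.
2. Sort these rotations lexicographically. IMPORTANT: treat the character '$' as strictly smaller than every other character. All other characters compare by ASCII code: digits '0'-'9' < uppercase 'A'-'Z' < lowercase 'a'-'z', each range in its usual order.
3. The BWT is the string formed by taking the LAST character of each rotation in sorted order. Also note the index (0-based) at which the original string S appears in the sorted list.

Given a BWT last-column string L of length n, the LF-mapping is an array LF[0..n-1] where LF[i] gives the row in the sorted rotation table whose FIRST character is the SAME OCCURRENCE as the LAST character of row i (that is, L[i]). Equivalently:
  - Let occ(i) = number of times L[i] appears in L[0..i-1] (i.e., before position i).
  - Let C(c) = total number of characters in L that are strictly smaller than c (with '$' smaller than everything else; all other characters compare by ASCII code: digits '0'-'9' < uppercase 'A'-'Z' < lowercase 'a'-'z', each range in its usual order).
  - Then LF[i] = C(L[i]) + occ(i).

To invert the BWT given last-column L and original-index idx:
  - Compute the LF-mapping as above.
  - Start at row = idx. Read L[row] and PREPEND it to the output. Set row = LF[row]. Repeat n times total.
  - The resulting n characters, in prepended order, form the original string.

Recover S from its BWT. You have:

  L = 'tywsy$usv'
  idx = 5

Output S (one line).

LF mapping: 3 7 6 1 8 0 4 2 5
Walk LF starting at row 5, prepending L[row]:
  step 1: row=5, L[5]='$', prepend. Next row=LF[5]=0
  step 2: row=0, L[0]='t', prepend. Next row=LF[0]=3
  step 3: row=3, L[3]='s', prepend. Next row=LF[3]=1
  step 4: row=1, L[1]='y', prepend. Next row=LF[1]=7
  step 5: row=7, L[7]='s', prepend. Next row=LF[7]=2
  step 6: row=2, L[2]='w', prepend. Next row=LF[2]=6
  step 7: row=6, L[6]='u', prepend. Next row=LF[6]=4
  step 8: row=4, L[4]='y', prepend. Next row=LF[4]=8
  step 9: row=8, L[8]='v', prepend. Next row=LF[8]=5
Reversed output: vyuwsyst$

Answer: vyuwsyst$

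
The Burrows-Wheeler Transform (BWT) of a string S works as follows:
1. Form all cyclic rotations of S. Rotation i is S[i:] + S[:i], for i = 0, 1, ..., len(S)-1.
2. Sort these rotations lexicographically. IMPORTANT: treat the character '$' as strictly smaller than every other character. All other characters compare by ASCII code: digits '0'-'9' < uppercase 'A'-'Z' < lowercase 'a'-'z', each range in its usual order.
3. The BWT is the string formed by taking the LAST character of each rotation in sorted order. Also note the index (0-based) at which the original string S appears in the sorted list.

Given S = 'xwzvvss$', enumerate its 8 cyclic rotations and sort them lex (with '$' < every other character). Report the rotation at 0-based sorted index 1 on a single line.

All 8 rotations (rotation i = S[i:]+S[:i]):
  rot[0] = xwzvvss$
  rot[1] = wzvvss$x
  rot[2] = zvvss$xw
  rot[3] = vvss$xwz
  rot[4] = vss$xwzv
  rot[5] = ss$xwzvv
  rot[6] = s$xwzvvs
  rot[7] = $xwzvvss
Sorted (with $ < everything):
  sorted[0] = $xwzvvss
  sorted[1] = s$xwzvvs
  sorted[2] = ss$xwzvv
  sorted[3] = vss$xwzv
  sorted[4] = vvss$xwz
  sorted[5] = wzvvss$x
  sorted[6] = xwzvvss$
  sorted[7] = zvvss$xw
sorted[1] = s$xwzvvs

Answer: s$xwzvvs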